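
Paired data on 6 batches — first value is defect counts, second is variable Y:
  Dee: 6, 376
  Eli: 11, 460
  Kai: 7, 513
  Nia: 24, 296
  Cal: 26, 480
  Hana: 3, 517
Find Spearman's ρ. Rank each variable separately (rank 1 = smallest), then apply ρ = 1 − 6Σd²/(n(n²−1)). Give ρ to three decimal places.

-0.429

Ranks of variable 1: 2, 4, 3, 5, 6, 1
Ranks of variable 2: 2, 3, 5, 1, 4, 6
d = r₁ − r₂: 0, 1, -2, 4, 2, -5
d²: 0, 1, 4, 16, 4, 25; Σd² = 50
ρ = 1 − 6·50/(6·35) = 1 − 300/210 = -0.429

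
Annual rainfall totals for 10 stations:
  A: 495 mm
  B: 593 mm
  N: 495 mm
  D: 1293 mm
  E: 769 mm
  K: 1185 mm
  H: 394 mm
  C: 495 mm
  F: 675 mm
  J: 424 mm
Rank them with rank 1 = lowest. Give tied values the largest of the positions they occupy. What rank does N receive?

Sorted (ascending): 394, 424, 495, 495, 495, 593, 675, 769, 1185, 1293
The 3 values of 495 occupy positions 3–5 → each gets rank 5.
N has value 495 mm → rank 5.

5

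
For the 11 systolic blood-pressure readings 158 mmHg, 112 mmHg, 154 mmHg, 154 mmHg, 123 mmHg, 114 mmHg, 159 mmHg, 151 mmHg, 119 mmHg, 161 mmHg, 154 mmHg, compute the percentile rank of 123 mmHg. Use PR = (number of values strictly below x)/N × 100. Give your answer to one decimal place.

N = 11.
Strictly below 123: 3. Equal to 123: 1.
PR = 3/11 × 100 = 27.3

27.3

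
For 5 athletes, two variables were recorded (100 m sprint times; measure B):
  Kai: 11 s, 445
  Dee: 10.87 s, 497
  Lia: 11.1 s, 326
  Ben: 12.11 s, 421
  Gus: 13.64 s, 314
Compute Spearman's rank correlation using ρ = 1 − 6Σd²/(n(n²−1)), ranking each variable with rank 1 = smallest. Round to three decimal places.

Ranks of variable 1: 2, 1, 3, 4, 5
Ranks of variable 2: 4, 5, 2, 3, 1
d = r₁ − r₂: -2, -4, 1, 1, 4
d²: 4, 16, 1, 1, 16; Σd² = 38
ρ = 1 − 6·38/(5·24) = 1 − 228/120 = -0.900

-0.900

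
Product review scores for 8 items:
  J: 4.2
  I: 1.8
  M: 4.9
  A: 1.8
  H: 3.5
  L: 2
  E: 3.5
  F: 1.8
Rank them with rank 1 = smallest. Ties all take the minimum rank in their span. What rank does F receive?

Sorted (ascending): 1.8, 1.8, 1.8, 2, 3.5, 3.5, 4.2, 4.9
The 3 values of 1.8 occupy positions 1–3 → each gets rank 1.
The 2 values of 3.5 occupy positions 5–6 → each gets rank 5.
F has value 1.8 → rank 1.

1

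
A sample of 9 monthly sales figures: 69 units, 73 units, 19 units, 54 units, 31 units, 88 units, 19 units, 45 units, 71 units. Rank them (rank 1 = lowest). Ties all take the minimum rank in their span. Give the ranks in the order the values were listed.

Sorted (ascending): 19, 19, 31, 45, 54, 69, 71, 73, 88
The 2 values of 19 occupy positions 1–2 → each gets rank 1.

6, 8, 1, 5, 3, 9, 1, 4, 7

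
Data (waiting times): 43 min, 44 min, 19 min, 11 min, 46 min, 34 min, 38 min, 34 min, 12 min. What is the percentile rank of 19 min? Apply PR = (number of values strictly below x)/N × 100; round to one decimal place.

N = 9.
Strictly below 19: 2. Equal to 19: 1.
PR = 2/9 × 100 = 22.2

22.2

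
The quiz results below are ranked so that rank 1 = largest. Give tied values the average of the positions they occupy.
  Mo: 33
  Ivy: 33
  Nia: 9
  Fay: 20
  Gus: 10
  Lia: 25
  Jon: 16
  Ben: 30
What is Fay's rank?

5

Sorted (descending): 33, 33, 30, 25, 20, 16, 10, 9
The 2 values of 33 occupy positions 1–2 → average rank (1+2)/2 = 1.5.
Fay has value 20 → rank 5.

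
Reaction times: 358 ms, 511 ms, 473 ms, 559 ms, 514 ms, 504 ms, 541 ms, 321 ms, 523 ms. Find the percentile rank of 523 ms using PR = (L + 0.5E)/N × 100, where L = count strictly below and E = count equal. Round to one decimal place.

N = 9.
Strictly below 523: 6. Equal to 523: 1.
PR = (6 + 0.5·1)/9 × 100 = 72.2

72.2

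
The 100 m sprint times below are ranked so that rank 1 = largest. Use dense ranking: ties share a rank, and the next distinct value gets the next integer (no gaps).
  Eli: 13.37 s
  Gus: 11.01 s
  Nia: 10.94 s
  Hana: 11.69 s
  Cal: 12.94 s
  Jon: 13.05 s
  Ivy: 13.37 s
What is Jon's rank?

Sorted (descending): 13.37, 13.37, 13.05, 12.94, 11.69, 11.01, 10.94
The 2 values of 13.37 share dense rank 1.
Remaining distinct values take the next consecutive integers.
Jon has value 13.05 s → rank 2.

2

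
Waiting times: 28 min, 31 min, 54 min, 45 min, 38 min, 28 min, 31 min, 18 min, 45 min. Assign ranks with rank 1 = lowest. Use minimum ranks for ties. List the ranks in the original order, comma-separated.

2, 4, 9, 7, 6, 2, 4, 1, 7

Sorted (ascending): 18, 28, 28, 31, 31, 38, 45, 45, 54
The 2 values of 28 occupy positions 2–3 → each gets rank 2.
The 2 values of 31 occupy positions 4–5 → each gets rank 4.
The 2 values of 45 occupy positions 7–8 → each gets rank 7.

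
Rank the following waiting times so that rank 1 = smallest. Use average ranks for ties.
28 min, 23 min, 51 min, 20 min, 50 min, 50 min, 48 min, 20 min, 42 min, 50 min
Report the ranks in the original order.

Sorted (ascending): 20, 20, 23, 28, 42, 48, 50, 50, 50, 51
The 2 values of 20 occupy positions 1–2 → average rank (1+2)/2 = 1.5.
The 3 values of 50 occupy positions 7–9 → average rank 8.

4, 3, 10, 1.5, 8, 8, 6, 1.5, 5, 8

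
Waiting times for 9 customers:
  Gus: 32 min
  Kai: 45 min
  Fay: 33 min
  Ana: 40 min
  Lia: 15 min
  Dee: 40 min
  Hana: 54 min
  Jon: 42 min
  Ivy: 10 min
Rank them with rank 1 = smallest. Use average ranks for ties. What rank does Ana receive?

5.5

Sorted (ascending): 10, 15, 32, 33, 40, 40, 42, 45, 54
The 2 values of 40 occupy positions 5–6 → average rank (5+6)/2 = 5.5.
Ana has value 40 min → rank 5.5.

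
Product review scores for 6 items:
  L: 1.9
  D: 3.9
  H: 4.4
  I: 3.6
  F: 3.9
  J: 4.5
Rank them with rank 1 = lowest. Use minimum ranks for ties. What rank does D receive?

3

Sorted (ascending): 1.9, 3.6, 3.9, 3.9, 4.4, 4.5
The 2 values of 3.9 occupy positions 3–4 → each gets rank 3.
D has value 3.9 → rank 3.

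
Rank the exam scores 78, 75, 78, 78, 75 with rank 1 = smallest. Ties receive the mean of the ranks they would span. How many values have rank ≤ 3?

2

Sorted (ascending): 75, 75, 78, 78, 78
The 2 values of 75 occupy positions 1–2 → average rank (1+2)/2 = 1.5.
The 3 values of 78 occupy positions 3–5 → average rank 4.
Ranks ≤ 3: {1.5, 1.5} → 2 values.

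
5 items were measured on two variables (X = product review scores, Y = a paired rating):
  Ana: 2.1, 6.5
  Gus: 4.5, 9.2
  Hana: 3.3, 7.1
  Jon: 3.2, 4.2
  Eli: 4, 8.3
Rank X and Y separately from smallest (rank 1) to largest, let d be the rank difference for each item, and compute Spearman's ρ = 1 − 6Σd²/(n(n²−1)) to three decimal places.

Ranks of variable 1: 1, 5, 3, 2, 4
Ranks of variable 2: 2, 5, 3, 1, 4
d = r₁ − r₂: -1, 0, 0, 1, 0
d²: 1, 0, 0, 1, 0; Σd² = 2
ρ = 1 − 6·2/(5·24) = 1 − 12/120 = 0.900

0.900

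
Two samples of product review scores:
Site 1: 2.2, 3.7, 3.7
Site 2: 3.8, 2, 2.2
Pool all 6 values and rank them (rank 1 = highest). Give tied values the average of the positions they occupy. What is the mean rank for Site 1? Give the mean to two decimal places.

Sorted (descending): 3.8, 3.7, 3.7, 2.2, 2.2, 2
The 2 values of 3.7 occupy positions 2–3 → average rank (2+3)/2 = 2.5.
The 2 values of 2.2 occupy positions 4–5 → average rank (4+5)/2 = 4.5.
Site 1 values → pooled ranks: 2.2→4.5, 3.7→2.5, 3.7→2.5
Mean rank = (4.5 + 2.5 + 2.5) / 3 = 3.17

3.17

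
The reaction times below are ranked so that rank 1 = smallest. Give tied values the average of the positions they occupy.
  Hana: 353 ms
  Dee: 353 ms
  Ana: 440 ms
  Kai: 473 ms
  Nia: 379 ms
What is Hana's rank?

1.5

Sorted (ascending): 353, 353, 379, 440, 473
The 2 values of 353 occupy positions 1–2 → average rank (1+2)/2 = 1.5.
Hana has value 353 ms → rank 1.5.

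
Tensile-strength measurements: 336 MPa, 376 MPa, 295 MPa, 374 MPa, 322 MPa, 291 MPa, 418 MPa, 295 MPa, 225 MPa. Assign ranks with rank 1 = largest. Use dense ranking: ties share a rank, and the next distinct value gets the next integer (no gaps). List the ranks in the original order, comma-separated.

4, 2, 6, 3, 5, 7, 1, 6, 8

Sorted (descending): 418, 376, 374, 336, 322, 295, 295, 291, 225
The 2 values of 295 share dense rank 6.
Remaining distinct values take the next consecutive integers.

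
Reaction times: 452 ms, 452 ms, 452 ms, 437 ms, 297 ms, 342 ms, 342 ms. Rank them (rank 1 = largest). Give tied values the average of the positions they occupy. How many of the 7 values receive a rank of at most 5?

Sorted (descending): 452, 452, 452, 437, 342, 342, 297
The 3 values of 452 occupy positions 1–3 → average rank 2.
The 2 values of 342 occupy positions 5–6 → average rank (5+6)/2 = 5.5.
Ranks ≤ 5: {2, 2, 2, 4} → 4 values.

4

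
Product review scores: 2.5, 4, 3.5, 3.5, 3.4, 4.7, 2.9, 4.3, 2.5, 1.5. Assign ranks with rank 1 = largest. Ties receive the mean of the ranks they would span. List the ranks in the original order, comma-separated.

8.5, 3, 4.5, 4.5, 6, 1, 7, 2, 8.5, 10

Sorted (descending): 4.7, 4.3, 4, 3.5, 3.5, 3.4, 2.9, 2.5, 2.5, 1.5
The 2 values of 3.5 occupy positions 4–5 → average rank (4+5)/2 = 4.5.
The 2 values of 2.5 occupy positions 8–9 → average rank (8+9)/2 = 8.5.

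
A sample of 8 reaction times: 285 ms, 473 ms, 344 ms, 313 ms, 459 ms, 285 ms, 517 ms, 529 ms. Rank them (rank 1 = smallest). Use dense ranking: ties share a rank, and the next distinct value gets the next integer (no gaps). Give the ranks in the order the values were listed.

1, 5, 3, 2, 4, 1, 6, 7

Sorted (ascending): 285, 285, 313, 344, 459, 473, 517, 529
The 2 values of 285 share dense rank 1.
Remaining distinct values take the next consecutive integers.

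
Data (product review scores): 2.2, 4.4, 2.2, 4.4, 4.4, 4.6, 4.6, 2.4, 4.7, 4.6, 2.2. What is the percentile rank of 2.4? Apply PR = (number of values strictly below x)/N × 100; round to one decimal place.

27.3

N = 11.
Strictly below 2.4: 3. Equal to 2.4: 1.
PR = 3/11 × 100 = 27.3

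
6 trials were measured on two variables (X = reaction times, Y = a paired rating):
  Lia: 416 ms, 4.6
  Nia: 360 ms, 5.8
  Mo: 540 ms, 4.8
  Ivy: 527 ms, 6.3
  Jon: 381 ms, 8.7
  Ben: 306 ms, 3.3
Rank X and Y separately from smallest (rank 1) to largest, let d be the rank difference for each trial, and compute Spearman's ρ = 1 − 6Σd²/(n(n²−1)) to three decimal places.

Ranks of variable 1: 4, 2, 6, 5, 3, 1
Ranks of variable 2: 2, 4, 3, 5, 6, 1
d = r₁ − r₂: 2, -2, 3, 0, -3, 0
d²: 4, 4, 9, 0, 9, 0; Σd² = 26
ρ = 1 − 6·26/(6·35) = 1 − 156/210 = 0.257

0.257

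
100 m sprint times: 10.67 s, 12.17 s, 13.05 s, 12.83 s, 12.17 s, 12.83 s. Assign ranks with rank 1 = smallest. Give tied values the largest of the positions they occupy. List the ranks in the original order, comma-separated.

1, 3, 6, 5, 3, 5

Sorted (ascending): 10.67, 12.17, 12.17, 12.83, 12.83, 13.05
The 2 values of 12.17 occupy positions 2–3 → each gets rank 3.
The 2 values of 12.83 occupy positions 4–5 → each gets rank 5.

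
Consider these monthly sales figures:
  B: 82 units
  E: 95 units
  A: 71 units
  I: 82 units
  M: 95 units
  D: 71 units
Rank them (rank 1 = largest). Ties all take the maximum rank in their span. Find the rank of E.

Sorted (descending): 95, 95, 82, 82, 71, 71
The 2 values of 95 occupy positions 1–2 → each gets rank 2.
The 2 values of 82 occupy positions 3–4 → each gets rank 4.
The 2 values of 71 occupy positions 5–6 → each gets rank 6.
E has value 95 units → rank 2.

2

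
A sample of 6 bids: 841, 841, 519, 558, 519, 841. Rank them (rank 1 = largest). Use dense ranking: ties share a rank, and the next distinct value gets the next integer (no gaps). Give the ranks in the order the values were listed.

1, 1, 3, 2, 3, 1

Sorted (descending): 841, 841, 841, 558, 519, 519
The 3 values of 841 share dense rank 1.
The 2 values of 519 share dense rank 3.
Remaining distinct values take the next consecutive integers.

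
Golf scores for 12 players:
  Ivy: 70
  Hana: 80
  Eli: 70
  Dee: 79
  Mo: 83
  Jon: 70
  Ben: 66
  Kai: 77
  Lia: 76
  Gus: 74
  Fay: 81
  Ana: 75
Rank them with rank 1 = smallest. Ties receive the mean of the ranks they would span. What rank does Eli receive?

Sorted (ascending): 66, 70, 70, 70, 74, 75, 76, 77, 79, 80, 81, 83
The 3 values of 70 occupy positions 2–4 → average rank 3.
Eli has value 70 → rank 3.

3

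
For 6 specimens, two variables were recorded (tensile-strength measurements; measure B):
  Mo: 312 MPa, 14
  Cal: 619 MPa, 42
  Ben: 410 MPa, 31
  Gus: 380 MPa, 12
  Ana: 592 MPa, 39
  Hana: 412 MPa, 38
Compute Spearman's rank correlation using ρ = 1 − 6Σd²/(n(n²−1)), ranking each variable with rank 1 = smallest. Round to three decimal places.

Ranks of variable 1: 1, 6, 3, 2, 5, 4
Ranks of variable 2: 2, 6, 3, 1, 5, 4
d = r₁ − r₂: -1, 0, 0, 1, 0, 0
d²: 1, 0, 0, 1, 0, 0; Σd² = 2
ρ = 1 − 6·2/(6·35) = 1 − 12/210 = 0.943

0.943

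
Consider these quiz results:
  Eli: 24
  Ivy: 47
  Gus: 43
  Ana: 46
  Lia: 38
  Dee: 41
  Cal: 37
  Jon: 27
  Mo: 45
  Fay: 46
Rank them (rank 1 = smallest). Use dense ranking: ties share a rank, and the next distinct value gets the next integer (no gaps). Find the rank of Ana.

Sorted (ascending): 24, 27, 37, 38, 41, 43, 45, 46, 46, 47
The 2 values of 46 share dense rank 8.
Remaining distinct values take the next consecutive integers.
Ana has value 46 → rank 8.

8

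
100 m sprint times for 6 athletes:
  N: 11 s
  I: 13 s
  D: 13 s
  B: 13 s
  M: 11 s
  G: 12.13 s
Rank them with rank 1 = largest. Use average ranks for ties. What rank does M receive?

Sorted (descending): 13, 13, 13, 12.13, 11, 11
The 3 values of 13 occupy positions 1–3 → average rank 2.
The 2 values of 11 occupy positions 5–6 → average rank (5+6)/2 = 5.5.
M has value 11 s → rank 5.5.

5.5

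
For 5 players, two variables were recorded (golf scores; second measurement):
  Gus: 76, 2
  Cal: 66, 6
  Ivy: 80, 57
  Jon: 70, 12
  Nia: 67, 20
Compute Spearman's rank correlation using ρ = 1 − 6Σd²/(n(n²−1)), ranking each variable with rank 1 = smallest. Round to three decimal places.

0.300

Ranks of variable 1: 4, 1, 5, 3, 2
Ranks of variable 2: 1, 2, 5, 3, 4
d = r₁ − r₂: 3, -1, 0, 0, -2
d²: 9, 1, 0, 0, 4; Σd² = 14
ρ = 1 − 6·14/(5·24) = 1 − 84/120 = 0.300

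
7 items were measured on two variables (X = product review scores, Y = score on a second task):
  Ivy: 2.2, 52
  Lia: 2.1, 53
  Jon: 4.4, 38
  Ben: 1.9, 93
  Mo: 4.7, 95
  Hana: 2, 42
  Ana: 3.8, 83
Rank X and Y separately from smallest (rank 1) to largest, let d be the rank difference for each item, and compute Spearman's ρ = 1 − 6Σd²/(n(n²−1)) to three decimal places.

Ranks of variable 1: 4, 3, 6, 1, 7, 2, 5
Ranks of variable 2: 3, 4, 1, 6, 7, 2, 5
d = r₁ − r₂: 1, -1, 5, -5, 0, 0, 0
d²: 1, 1, 25, 25, 0, 0, 0; Σd² = 52
ρ = 1 − 6·52/(7·48) = 1 − 312/336 = 0.071

0.071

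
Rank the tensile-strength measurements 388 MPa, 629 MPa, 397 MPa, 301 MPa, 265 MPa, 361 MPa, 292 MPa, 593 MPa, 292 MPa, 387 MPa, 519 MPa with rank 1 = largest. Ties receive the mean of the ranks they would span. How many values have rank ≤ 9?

Sorted (descending): 629, 593, 519, 397, 388, 387, 361, 301, 292, 292, 265
The 2 values of 292 occupy positions 9–10 → average rank (9+10)/2 = 9.5.
Ranks ≤ 9: {1, 2, 3, 4, 5, 6, 7, 8} → 8 values.

8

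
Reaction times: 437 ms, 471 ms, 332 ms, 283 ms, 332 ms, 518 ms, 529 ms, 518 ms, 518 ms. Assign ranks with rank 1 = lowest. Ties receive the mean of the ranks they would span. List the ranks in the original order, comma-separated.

4, 5, 2.5, 1, 2.5, 7, 9, 7, 7

Sorted (ascending): 283, 332, 332, 437, 471, 518, 518, 518, 529
The 2 values of 332 occupy positions 2–3 → average rank (2+3)/2 = 2.5.
The 3 values of 518 occupy positions 6–8 → average rank 7.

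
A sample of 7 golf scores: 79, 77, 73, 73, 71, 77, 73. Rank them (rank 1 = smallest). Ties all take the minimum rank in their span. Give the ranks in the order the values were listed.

7, 5, 2, 2, 1, 5, 2

Sorted (ascending): 71, 73, 73, 73, 77, 77, 79
The 3 values of 73 occupy positions 2–4 → each gets rank 2.
The 2 values of 77 occupy positions 5–6 → each gets rank 5.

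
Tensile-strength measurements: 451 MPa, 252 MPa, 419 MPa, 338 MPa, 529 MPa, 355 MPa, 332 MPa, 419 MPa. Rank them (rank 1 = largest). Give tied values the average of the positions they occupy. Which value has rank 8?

252

Sorted (descending): 529, 451, 419, 419, 355, 338, 332, 252
The 2 values of 419 occupy positions 3–4 → average rank (3+4)/2 = 3.5.
Rank 8 → value 252.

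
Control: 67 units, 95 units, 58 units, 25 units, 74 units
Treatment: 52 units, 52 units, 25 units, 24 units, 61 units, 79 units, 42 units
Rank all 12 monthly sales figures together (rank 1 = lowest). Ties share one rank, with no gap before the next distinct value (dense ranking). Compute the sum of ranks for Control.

Sorted (ascending): 24, 25, 25, 42, 52, 52, 58, 61, 67, 74, 79, 95
The 2 values of 25 share dense rank 2.
The 2 values of 52 share dense rank 4.
Remaining distinct values take the next consecutive integers.
Control values → pooled ranks: 67→7, 95→10, 58→5, 25→2, 74→8
Rank sum = 7 + 10 + 5 + 2 + 8 = 32

32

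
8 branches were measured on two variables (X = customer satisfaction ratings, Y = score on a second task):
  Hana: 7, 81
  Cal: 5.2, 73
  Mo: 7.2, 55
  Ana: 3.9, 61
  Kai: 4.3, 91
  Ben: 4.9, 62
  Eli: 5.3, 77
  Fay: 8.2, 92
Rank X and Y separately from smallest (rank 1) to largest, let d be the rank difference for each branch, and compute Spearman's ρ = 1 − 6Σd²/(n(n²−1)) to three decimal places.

0.262

Ranks of variable 1: 6, 4, 7, 1, 2, 3, 5, 8
Ranks of variable 2: 6, 4, 1, 2, 7, 3, 5, 8
d = r₁ − r₂: 0, 0, 6, -1, -5, 0, 0, 0
d²: 0, 0, 36, 1, 25, 0, 0, 0; Σd² = 62
ρ = 1 − 6·62/(8·63) = 1 − 372/504 = 0.262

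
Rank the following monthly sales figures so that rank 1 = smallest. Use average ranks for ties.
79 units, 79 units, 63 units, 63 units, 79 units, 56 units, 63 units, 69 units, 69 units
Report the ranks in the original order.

Sorted (ascending): 56, 63, 63, 63, 69, 69, 79, 79, 79
The 3 values of 63 occupy positions 2–4 → average rank 3.
The 2 values of 69 occupy positions 5–6 → average rank (5+6)/2 = 5.5.
The 3 values of 79 occupy positions 7–9 → average rank 8.

8, 8, 3, 3, 8, 1, 3, 5.5, 5.5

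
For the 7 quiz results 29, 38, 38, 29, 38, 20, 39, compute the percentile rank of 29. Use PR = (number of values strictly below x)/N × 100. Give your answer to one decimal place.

14.3

N = 7.
Strictly below 29: 1. Equal to 29: 2.
PR = 1/7 × 100 = 14.3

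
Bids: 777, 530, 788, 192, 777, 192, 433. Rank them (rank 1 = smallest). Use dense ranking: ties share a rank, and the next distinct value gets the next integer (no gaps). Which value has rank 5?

Sorted (ascending): 192, 192, 433, 530, 777, 777, 788
The 2 values of 192 share dense rank 1.
The 2 values of 777 share dense rank 4.
Remaining distinct values take the next consecutive integers.
Rank 5 → value 788.

788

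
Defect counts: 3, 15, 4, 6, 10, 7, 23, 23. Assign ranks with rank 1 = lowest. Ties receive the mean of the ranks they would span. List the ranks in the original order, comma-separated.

1, 6, 2, 3, 5, 4, 7.5, 7.5

Sorted (ascending): 3, 4, 6, 7, 10, 15, 23, 23
The 2 values of 23 occupy positions 7–8 → average rank (7+8)/2 = 7.5.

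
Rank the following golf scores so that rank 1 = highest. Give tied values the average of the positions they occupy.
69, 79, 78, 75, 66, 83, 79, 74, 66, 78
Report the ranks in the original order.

8, 2.5, 4.5, 6, 9.5, 1, 2.5, 7, 9.5, 4.5

Sorted (descending): 83, 79, 79, 78, 78, 75, 74, 69, 66, 66
The 2 values of 79 occupy positions 2–3 → average rank (2+3)/2 = 2.5.
The 2 values of 78 occupy positions 4–5 → average rank (4+5)/2 = 4.5.
The 2 values of 66 occupy positions 9–10 → average rank (9+10)/2 = 9.5.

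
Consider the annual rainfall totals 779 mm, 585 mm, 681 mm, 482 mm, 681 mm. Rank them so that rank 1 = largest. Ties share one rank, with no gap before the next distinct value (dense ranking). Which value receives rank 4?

Sorted (descending): 779, 681, 681, 585, 482
The 2 values of 681 share dense rank 2.
Remaining distinct values take the next consecutive integers.
Rank 4 → value 482.

482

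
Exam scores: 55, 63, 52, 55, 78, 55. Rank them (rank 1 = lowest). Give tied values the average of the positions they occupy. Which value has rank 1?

52

Sorted (ascending): 52, 55, 55, 55, 63, 78
The 3 values of 55 occupy positions 2–4 → average rank 3.
Rank 1 → value 52.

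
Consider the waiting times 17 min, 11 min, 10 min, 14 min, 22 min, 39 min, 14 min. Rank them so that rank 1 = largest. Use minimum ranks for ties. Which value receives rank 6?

11

Sorted (descending): 39, 22, 17, 14, 14, 11, 10
The 2 values of 14 occupy positions 4–5 → each gets rank 4.
Rank 6 → value 11.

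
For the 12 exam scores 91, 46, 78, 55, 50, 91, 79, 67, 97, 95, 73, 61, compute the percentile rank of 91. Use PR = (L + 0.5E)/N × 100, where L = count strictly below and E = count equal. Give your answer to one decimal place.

75.0

N = 12.
Strictly below 91: 8. Equal to 91: 2.
PR = (8 + 0.5·2)/12 × 100 = 75.0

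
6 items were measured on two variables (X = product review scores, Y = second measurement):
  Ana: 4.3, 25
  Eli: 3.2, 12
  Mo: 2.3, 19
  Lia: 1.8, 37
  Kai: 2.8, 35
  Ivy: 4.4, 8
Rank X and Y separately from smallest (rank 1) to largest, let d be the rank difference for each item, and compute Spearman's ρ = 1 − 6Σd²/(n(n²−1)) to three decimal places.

-0.714

Ranks of variable 1: 5, 4, 2, 1, 3, 6
Ranks of variable 2: 4, 2, 3, 6, 5, 1
d = r₁ − r₂: 1, 2, -1, -5, -2, 5
d²: 1, 4, 1, 25, 4, 25; Σd² = 60
ρ = 1 − 6·60/(6·35) = 1 − 360/210 = -0.714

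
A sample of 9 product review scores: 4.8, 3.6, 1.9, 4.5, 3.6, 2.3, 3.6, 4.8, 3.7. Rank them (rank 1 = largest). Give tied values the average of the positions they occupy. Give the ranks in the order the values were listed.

1.5, 6, 9, 3, 6, 8, 6, 1.5, 4

Sorted (descending): 4.8, 4.8, 4.5, 3.7, 3.6, 3.6, 3.6, 2.3, 1.9
The 2 values of 4.8 occupy positions 1–2 → average rank (1+2)/2 = 1.5.
The 3 values of 3.6 occupy positions 5–7 → average rank 6.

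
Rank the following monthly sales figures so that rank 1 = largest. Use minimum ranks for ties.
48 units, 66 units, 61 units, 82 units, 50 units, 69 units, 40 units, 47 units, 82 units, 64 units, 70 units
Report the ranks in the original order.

9, 5, 7, 1, 8, 4, 11, 10, 1, 6, 3

Sorted (descending): 82, 82, 70, 69, 66, 64, 61, 50, 48, 47, 40
The 2 values of 82 occupy positions 1–2 → each gets rank 1.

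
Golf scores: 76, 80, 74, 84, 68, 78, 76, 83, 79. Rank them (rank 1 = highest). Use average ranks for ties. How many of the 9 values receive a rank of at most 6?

5

Sorted (descending): 84, 83, 80, 79, 78, 76, 76, 74, 68
The 2 values of 76 occupy positions 6–7 → average rank (6+7)/2 = 6.5.
Ranks ≤ 6: {1, 2, 3, 4, 5} → 5 values.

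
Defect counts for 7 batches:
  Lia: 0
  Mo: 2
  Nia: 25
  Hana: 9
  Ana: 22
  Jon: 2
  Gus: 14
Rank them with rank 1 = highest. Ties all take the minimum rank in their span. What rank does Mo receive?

Sorted (descending): 25, 22, 14, 9, 2, 2, 0
The 2 values of 2 occupy positions 5–6 → each gets rank 5.
Mo has value 2 → rank 5.

5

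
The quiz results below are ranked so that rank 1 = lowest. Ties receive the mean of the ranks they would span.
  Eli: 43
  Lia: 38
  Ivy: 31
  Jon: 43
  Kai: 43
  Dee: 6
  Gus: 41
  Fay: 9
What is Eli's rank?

Sorted (ascending): 6, 9, 31, 38, 41, 43, 43, 43
The 3 values of 43 occupy positions 6–8 → average rank 7.
Eli has value 43 → rank 7.

7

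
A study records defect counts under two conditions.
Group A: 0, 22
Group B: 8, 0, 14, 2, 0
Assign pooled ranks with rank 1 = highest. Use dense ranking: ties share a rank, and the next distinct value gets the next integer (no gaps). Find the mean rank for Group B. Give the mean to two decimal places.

Sorted (descending): 22, 14, 8, 2, 0, 0, 0
The 3 values of 0 share dense rank 5.
Remaining distinct values take the next consecutive integers.
Group B values → pooled ranks: 8→3, 0→5, 14→2, 2→4, 0→5
Mean rank = (3 + 5 + 2 + 4 + 5) / 5 = 3.80

3.80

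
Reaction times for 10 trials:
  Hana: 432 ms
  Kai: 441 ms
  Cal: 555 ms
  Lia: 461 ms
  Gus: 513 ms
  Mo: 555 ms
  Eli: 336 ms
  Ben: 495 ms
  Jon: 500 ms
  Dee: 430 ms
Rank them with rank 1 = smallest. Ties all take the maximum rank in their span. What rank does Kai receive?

Sorted (ascending): 336, 430, 432, 441, 461, 495, 500, 513, 555, 555
The 2 values of 555 occupy positions 9–10 → each gets rank 10.
Kai has value 441 ms → rank 4.

4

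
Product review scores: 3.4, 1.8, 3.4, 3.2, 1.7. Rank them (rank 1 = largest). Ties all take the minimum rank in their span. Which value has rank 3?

3.2

Sorted (descending): 3.4, 3.4, 3.2, 1.8, 1.7
The 2 values of 3.4 occupy positions 1–2 → each gets rank 1.
Rank 3 → value 3.2.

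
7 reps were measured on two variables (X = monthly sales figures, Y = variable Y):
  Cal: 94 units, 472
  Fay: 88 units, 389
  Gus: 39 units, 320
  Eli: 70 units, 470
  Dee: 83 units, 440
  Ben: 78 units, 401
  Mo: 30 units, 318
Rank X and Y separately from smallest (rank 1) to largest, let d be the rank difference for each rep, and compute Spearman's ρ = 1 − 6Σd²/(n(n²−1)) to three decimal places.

Ranks of variable 1: 7, 6, 2, 3, 5, 4, 1
Ranks of variable 2: 7, 3, 2, 6, 5, 4, 1
d = r₁ − r₂: 0, 3, 0, -3, 0, 0, 0
d²: 0, 9, 0, 9, 0, 0, 0; Σd² = 18
ρ = 1 − 6·18/(7·48) = 1 − 108/336 = 0.679

0.679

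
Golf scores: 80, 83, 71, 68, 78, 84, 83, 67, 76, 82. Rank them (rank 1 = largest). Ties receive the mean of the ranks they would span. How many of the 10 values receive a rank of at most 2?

1

Sorted (descending): 84, 83, 83, 82, 80, 78, 76, 71, 68, 67
The 2 values of 83 occupy positions 2–3 → average rank (2+3)/2 = 2.5.
Ranks ≤ 2: {1} → 1 value.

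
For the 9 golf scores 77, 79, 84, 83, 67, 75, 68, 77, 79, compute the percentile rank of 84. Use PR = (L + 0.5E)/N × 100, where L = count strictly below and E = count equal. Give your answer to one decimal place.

N = 9.
Strictly below 84: 8. Equal to 84: 1.
PR = (8 + 0.5·1)/9 × 100 = 94.4

94.4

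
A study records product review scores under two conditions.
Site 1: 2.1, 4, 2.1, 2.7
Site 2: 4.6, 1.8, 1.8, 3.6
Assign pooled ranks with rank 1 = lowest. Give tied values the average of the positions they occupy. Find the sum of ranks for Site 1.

19

Sorted (ascending): 1.8, 1.8, 2.1, 2.1, 2.7, 3.6, 4, 4.6
The 2 values of 1.8 occupy positions 1–2 → average rank (1+2)/2 = 1.5.
The 2 values of 2.1 occupy positions 3–4 → average rank (3+4)/2 = 3.5.
Site 1 values → pooled ranks: 2.1→3.5, 4→7, 2.1→3.5, 2.7→5
Rank sum = 3.5 + 7 + 3.5 + 5 = 19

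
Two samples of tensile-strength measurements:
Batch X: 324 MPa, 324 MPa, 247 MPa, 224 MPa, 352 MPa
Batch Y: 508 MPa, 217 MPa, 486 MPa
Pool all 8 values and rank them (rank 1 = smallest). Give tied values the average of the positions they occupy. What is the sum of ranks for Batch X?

20

Sorted (ascending): 217, 224, 247, 324, 324, 352, 486, 508
The 2 values of 324 occupy positions 4–5 → average rank (4+5)/2 = 4.5.
Batch X values → pooled ranks: 324→4.5, 324→4.5, 247→3, 224→2, 352→6
Rank sum = 4.5 + 4.5 + 3 + 2 + 6 = 20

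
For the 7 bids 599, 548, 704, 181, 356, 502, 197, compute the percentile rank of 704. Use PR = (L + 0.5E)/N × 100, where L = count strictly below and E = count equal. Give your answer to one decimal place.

N = 7.
Strictly below 704: 6. Equal to 704: 1.
PR = (6 + 0.5·1)/7 × 100 = 92.9

92.9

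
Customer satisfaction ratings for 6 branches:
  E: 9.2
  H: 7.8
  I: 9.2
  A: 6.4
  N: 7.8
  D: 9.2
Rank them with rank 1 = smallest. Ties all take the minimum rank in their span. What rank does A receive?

1

Sorted (ascending): 6.4, 7.8, 7.8, 9.2, 9.2, 9.2
The 2 values of 7.8 occupy positions 2–3 → each gets rank 2.
The 3 values of 9.2 occupy positions 4–6 → each gets rank 4.
A has value 6.4 → rank 1.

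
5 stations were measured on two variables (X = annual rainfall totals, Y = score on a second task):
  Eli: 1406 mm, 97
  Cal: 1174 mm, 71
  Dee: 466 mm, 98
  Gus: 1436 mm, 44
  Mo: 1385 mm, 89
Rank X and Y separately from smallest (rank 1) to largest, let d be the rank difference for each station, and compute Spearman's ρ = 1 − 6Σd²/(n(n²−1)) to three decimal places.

-0.600

Ranks of variable 1: 4, 2, 1, 5, 3
Ranks of variable 2: 4, 2, 5, 1, 3
d = r₁ − r₂: 0, 0, -4, 4, 0
d²: 0, 0, 16, 16, 0; Σd² = 32
ρ = 1 − 6·32/(5·24) = 1 − 192/120 = -0.600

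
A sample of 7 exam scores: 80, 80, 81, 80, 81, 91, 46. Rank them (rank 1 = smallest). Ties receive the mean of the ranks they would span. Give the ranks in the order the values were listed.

Sorted (ascending): 46, 80, 80, 80, 81, 81, 91
The 3 values of 80 occupy positions 2–4 → average rank 3.
The 2 values of 81 occupy positions 5–6 → average rank (5+6)/2 = 5.5.

3, 3, 5.5, 3, 5.5, 7, 1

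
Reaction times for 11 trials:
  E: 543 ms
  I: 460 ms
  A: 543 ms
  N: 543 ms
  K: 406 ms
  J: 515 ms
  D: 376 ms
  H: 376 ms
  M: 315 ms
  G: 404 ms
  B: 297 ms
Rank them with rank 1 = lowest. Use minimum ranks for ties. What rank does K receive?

Sorted (ascending): 297, 315, 376, 376, 404, 406, 460, 515, 543, 543, 543
The 2 values of 376 occupy positions 3–4 → each gets rank 3.
The 3 values of 543 occupy positions 9–11 → each gets rank 9.
K has value 406 ms → rank 6.

6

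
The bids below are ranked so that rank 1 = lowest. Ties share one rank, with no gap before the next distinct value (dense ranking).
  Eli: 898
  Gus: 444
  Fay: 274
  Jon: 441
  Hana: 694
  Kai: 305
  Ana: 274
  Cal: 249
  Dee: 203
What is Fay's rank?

Sorted (ascending): 203, 249, 274, 274, 305, 441, 444, 694, 898
The 2 values of 274 share dense rank 3.
Remaining distinct values take the next consecutive integers.
Fay has value 274 → rank 3.

3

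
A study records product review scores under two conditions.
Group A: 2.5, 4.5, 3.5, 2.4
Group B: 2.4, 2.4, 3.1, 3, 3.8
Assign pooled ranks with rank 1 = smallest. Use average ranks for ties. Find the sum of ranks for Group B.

23

Sorted (ascending): 2.4, 2.4, 2.4, 2.5, 3, 3.1, 3.5, 3.8, 4.5
The 3 values of 2.4 occupy positions 1–3 → average rank 2.
Group B values → pooled ranks: 2.4→2, 2.4→2, 3.1→6, 3→5, 3.8→8
Rank sum = 2 + 2 + 6 + 5 + 8 = 23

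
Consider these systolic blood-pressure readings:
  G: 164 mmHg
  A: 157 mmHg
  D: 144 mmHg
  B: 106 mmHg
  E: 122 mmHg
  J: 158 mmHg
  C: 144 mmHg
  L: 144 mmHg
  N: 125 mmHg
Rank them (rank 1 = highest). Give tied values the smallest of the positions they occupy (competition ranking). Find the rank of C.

Sorted (descending): 164, 158, 157, 144, 144, 144, 125, 122, 106
The 3 values of 144 occupy positions 4–6 → each gets rank 4.
C has value 144 mmHg → rank 4.

4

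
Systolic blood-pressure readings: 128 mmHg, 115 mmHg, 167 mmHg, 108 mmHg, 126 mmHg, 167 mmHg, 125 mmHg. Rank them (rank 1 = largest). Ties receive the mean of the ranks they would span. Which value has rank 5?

125

Sorted (descending): 167, 167, 128, 126, 125, 115, 108
The 2 values of 167 occupy positions 1–2 → average rank (1+2)/2 = 1.5.
Rank 5 → value 125.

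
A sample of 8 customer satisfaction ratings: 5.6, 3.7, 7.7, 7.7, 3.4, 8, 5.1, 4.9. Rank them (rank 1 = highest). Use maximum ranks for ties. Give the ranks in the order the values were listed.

4, 7, 3, 3, 8, 1, 5, 6

Sorted (descending): 8, 7.7, 7.7, 5.6, 5.1, 4.9, 3.7, 3.4
The 2 values of 7.7 occupy positions 2–3 → each gets rank 3.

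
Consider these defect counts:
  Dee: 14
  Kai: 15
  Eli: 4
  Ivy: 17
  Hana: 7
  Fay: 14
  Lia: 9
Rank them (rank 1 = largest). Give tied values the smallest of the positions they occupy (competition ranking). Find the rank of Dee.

3

Sorted (descending): 17, 15, 14, 14, 9, 7, 4
The 2 values of 14 occupy positions 3–4 → each gets rank 3.
Dee has value 14 → rank 3.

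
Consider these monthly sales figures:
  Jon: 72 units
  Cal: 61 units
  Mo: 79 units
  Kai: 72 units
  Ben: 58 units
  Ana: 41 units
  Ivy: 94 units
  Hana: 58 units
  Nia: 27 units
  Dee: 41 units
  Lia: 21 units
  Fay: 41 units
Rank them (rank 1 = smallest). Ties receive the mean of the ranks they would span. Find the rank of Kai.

9.5

Sorted (ascending): 21, 27, 41, 41, 41, 58, 58, 61, 72, 72, 79, 94
The 3 values of 41 occupy positions 3–5 → average rank 4.
The 2 values of 58 occupy positions 6–7 → average rank (6+7)/2 = 6.5.
The 2 values of 72 occupy positions 9–10 → average rank (9+10)/2 = 9.5.
Kai has value 72 units → rank 9.5.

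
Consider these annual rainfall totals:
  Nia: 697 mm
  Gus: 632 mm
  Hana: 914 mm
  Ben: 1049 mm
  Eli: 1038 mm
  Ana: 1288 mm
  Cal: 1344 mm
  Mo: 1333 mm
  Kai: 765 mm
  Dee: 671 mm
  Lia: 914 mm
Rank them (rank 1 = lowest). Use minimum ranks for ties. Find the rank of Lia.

Sorted (ascending): 632, 671, 697, 765, 914, 914, 1038, 1049, 1288, 1333, 1344
The 2 values of 914 occupy positions 5–6 → each gets rank 5.
Lia has value 914 mm → rank 5.

5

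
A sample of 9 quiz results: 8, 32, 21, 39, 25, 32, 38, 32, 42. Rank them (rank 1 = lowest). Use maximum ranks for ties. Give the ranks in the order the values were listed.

1, 6, 2, 8, 3, 6, 7, 6, 9

Sorted (ascending): 8, 21, 25, 32, 32, 32, 38, 39, 42
The 3 values of 32 occupy positions 4–6 → each gets rank 6.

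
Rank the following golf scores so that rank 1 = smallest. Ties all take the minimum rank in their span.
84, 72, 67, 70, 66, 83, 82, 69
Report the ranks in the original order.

8, 5, 2, 4, 1, 7, 6, 3

Sorted (ascending): 66, 67, 69, 70, 72, 82, 83, 84
No ties — each value takes its position as its rank.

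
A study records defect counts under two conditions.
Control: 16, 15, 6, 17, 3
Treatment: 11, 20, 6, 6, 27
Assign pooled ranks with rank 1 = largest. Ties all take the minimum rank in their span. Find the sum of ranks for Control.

Sorted (descending): 27, 20, 17, 16, 15, 11, 6, 6, 6, 3
The 3 values of 6 occupy positions 7–9 → each gets rank 7.
Control values → pooled ranks: 16→4, 15→5, 6→7, 17→3, 3→10
Rank sum = 4 + 5 + 7 + 3 + 10 = 29

29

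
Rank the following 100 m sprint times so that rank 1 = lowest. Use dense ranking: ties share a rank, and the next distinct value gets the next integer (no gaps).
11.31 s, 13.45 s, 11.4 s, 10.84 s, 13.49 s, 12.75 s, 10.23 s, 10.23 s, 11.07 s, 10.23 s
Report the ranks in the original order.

4, 7, 5, 2, 8, 6, 1, 1, 3, 1

Sorted (ascending): 10.23, 10.23, 10.23, 10.84, 11.07, 11.31, 11.4, 12.75, 13.45, 13.49
The 3 values of 10.23 share dense rank 1.
Remaining distinct values take the next consecutive integers.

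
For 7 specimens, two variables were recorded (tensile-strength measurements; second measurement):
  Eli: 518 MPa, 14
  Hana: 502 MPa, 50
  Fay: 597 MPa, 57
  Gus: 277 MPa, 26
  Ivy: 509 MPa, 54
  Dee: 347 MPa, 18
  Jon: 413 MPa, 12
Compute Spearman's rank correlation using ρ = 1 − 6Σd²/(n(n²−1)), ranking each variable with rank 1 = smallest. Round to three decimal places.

0.429

Ranks of variable 1: 6, 4, 7, 1, 5, 2, 3
Ranks of variable 2: 2, 5, 7, 4, 6, 3, 1
d = r₁ − r₂: 4, -1, 0, -3, -1, -1, 2
d²: 16, 1, 0, 9, 1, 1, 4; Σd² = 32
ρ = 1 − 6·32/(7·48) = 1 − 192/336 = 0.429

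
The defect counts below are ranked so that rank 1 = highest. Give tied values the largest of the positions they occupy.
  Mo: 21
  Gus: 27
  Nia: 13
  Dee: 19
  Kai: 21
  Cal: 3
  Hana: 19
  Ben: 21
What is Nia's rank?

7

Sorted (descending): 27, 21, 21, 21, 19, 19, 13, 3
The 3 values of 21 occupy positions 2–4 → each gets rank 4.
The 2 values of 19 occupy positions 5–6 → each gets rank 6.
Nia has value 13 → rank 7.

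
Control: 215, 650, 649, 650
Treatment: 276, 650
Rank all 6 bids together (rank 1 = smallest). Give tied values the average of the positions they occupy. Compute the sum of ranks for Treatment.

Sorted (ascending): 215, 276, 649, 650, 650, 650
The 3 values of 650 occupy positions 4–6 → average rank 5.
Treatment values → pooled ranks: 276→2, 650→5
Rank sum = 2 + 5 = 7

7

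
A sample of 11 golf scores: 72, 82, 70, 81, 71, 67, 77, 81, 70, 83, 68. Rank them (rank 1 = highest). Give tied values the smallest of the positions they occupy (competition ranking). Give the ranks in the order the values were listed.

Sorted (descending): 83, 82, 81, 81, 77, 72, 71, 70, 70, 68, 67
The 2 values of 81 occupy positions 3–4 → each gets rank 3.
The 2 values of 70 occupy positions 8–9 → each gets rank 8.

6, 2, 8, 3, 7, 11, 5, 3, 8, 1, 10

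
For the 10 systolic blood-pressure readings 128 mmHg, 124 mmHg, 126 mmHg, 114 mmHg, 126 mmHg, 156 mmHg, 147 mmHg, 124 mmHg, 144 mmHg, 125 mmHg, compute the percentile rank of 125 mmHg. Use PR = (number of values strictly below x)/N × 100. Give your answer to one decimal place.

N = 10.
Strictly below 125: 3. Equal to 125: 1.
PR = 3/10 × 100 = 30.0

30.0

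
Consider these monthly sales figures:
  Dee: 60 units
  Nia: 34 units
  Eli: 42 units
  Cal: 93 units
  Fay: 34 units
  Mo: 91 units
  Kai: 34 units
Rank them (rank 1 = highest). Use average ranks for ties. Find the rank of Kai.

6

Sorted (descending): 93, 91, 60, 42, 34, 34, 34
The 3 values of 34 occupy positions 5–7 → average rank 6.
Kai has value 34 units → rank 6.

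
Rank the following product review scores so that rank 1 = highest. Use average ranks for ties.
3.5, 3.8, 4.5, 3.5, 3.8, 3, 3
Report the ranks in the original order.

4.5, 2.5, 1, 4.5, 2.5, 6.5, 6.5

Sorted (descending): 4.5, 3.8, 3.8, 3.5, 3.5, 3, 3
The 2 values of 3.8 occupy positions 2–3 → average rank (2+3)/2 = 2.5.
The 2 values of 3.5 occupy positions 4–5 → average rank (4+5)/2 = 4.5.
The 2 values of 3 occupy positions 6–7 → average rank (6+7)/2 = 6.5.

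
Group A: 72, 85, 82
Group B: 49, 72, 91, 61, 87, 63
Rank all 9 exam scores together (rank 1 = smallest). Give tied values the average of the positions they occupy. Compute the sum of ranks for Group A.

17.5

Sorted (ascending): 49, 61, 63, 72, 72, 82, 85, 87, 91
The 2 values of 72 occupy positions 4–5 → average rank (4+5)/2 = 4.5.
Group A values → pooled ranks: 72→4.5, 85→7, 82→6
Rank sum = 4.5 + 7 + 6 = 17.5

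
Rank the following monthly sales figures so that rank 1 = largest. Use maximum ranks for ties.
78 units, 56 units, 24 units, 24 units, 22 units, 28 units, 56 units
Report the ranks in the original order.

Sorted (descending): 78, 56, 56, 28, 24, 24, 22
The 2 values of 56 occupy positions 2–3 → each gets rank 3.
The 2 values of 24 occupy positions 5–6 → each gets rank 6.

1, 3, 6, 6, 7, 4, 3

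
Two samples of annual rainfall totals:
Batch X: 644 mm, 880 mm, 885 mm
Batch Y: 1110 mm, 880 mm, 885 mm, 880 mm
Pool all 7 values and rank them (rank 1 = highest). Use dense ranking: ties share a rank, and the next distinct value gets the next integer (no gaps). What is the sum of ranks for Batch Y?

Sorted (descending): 1110, 885, 885, 880, 880, 880, 644
The 2 values of 885 share dense rank 2.
The 3 values of 880 share dense rank 3.
Remaining distinct values take the next consecutive integers.
Batch Y values → pooled ranks: 1110→1, 880→3, 885→2, 880→3
Rank sum = 1 + 3 + 2 + 3 = 9

9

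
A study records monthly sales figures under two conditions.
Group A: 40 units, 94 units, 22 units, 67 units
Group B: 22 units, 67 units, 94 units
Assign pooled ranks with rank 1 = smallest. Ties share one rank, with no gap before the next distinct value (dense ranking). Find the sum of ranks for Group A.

10

Sorted (ascending): 22, 22, 40, 67, 67, 94, 94
The 2 values of 22 share dense rank 1.
The 2 values of 67 share dense rank 3.
The 2 values of 94 share dense rank 4.
Remaining distinct values take the next consecutive integers.
Group A values → pooled ranks: 40→2, 94→4, 22→1, 67→3
Rank sum = 2 + 4 + 1 + 3 = 10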